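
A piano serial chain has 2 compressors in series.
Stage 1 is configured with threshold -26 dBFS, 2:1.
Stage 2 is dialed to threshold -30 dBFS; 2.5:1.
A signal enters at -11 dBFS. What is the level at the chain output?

-25.4 dBFS

Stage 1: overshoot 15 dB → 15/2 = 7.5 dB → -18.5 dBFS.
Stage 2: -18.5 dBFS is 11.5 dB over -30 dBFS; at 2.5:1 that becomes 4.6 dB over, giving -25.4 dBFS.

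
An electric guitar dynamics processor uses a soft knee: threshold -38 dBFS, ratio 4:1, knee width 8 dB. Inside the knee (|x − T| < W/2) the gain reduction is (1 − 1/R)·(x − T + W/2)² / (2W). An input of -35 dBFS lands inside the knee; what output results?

-37.296875 dBFS

x − T + W/2 = -35 − (-38) + 4 = 7.
GR = (1 − 1/4) × 7² / 16 = 0.75 × 49 / 16 = 2.296875 dB.
Output = -35 − 2.296875 = -37.296875 dBFS.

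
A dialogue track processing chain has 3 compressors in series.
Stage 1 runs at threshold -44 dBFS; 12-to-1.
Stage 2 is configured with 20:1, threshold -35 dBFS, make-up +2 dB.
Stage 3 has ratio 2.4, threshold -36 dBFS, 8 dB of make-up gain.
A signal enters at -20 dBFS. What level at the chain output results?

-32 dBFS

Stage 1: -20 dBFS is 24 dB over -44 dBFS; at 12:1 that becomes 2 dB over, giving -42 dBFS.
Stage 2: below threshold (-42 ≤ -35); passes unchanged; make-up brings it to -40 dBFS.
Stage 3: below threshold (-40 ≤ -36); passes unchanged; make-up brings it to -32 dBFS.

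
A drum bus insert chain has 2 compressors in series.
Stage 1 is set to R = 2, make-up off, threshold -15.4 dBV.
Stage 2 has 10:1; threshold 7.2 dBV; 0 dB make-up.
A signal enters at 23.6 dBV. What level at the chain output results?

4.1 dBV

Stage 1: overshoot 39 dB → 39/2 = 19.5 dB → 4.1 dBV.
Stage 2: 4.1 dBV is at or below the 7.2 dBV threshold — no compression; output 4.1 dBV.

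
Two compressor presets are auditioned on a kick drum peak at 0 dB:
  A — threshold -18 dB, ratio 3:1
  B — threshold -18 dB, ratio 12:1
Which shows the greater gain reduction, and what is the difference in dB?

A: GR = 18 − 18/3 = 12 dB.
B: GR = 18 − 18/12 = 16.5 dB.
B applies 4.5 dB more gain reduction.

B, by 4.5 dB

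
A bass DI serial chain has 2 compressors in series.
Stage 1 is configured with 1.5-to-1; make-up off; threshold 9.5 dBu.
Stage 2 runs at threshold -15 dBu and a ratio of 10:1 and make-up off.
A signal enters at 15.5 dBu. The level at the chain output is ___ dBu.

Stage 1: 6 dB above 9.5 dBu, reduced 1.5:1 to 4 dB above → 13.5 dBu.
Stage 2: 28.5 dB above -15 dBu, reduced 10:1 to 2.85 dB above → -12.15 dBu.

-12.15 dBu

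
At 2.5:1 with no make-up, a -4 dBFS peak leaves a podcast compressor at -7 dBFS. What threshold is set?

Input is 5 dB above T (since output overshoot × R = input overshoot: (-7 − T)·2.5 = -4 − T gives T = -9 dBFS).
Check: -9 + (-4 − (-9))/2.5 = -9 + 2 = -7 dBFS. ✓

-9 dBFS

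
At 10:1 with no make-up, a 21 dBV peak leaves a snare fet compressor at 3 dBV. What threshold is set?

Gain reduction = 21 − 3 = 18 dB; output overshoot = GR / (R − 1) = 18 / 9 = 2 dB.
Threshold = output − output overshoot = 3 − 2 = 1 dBV.

1 dBV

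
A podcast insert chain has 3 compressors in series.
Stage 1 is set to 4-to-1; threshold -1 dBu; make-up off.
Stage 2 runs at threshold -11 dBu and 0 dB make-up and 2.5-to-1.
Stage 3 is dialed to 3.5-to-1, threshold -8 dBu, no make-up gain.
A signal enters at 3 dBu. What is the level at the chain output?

Stage 1: 4 dB above -1 dBu, reduced 4:1 to 1 dB above → 0 dBu.
Stage 2: 0 dBu is 11 dB over -11 dBu; at 2.5:1 that becomes 4.4 dB over, giving -6.6 dBu.
Stage 3: -6.6 dBu is 1.4 dB over -8 dBu; at 3.5:1 that becomes 0.4 dB over, giving -7.6 dBu.

-7.6 dBu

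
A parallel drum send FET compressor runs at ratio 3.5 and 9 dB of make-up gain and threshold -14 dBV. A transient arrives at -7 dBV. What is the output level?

Overshoot: -7 − (-14) = 7 dB.
3.5:1 compression reduces that to 7/3.5 = 2 dB over.
Output = -14 + 2 = -12 dBV; make-up adds 9 dB, giving -3 dBV.

-3 dBV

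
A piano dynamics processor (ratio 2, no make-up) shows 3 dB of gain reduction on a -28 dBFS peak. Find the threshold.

Let T be the threshold. Output overshoot = (input overshoot)/R, so -31 − T = (-28 − T)/2.
2·(-31 − T) = -28 − T → 1·T = -62 − (-28) = -34.
T = -34/1 = -34 dBFS.

-34 dBFS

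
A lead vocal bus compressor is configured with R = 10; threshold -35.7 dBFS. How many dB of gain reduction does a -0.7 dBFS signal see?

-0.7 dBFS exceeds the threshold by 35 dB.
At 10:1, output sits 35/10 = 3.5 dB above threshold.
Gain reduction = 35 − 3.5 = 31.5 dB.

31.5 dB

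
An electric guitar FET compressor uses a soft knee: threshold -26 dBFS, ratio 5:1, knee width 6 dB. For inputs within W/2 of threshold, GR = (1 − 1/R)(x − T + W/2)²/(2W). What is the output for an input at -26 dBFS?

x − T + W/2 = -26 − (-26) + 3 = 3.
GR = (1 − 1/5) × 3² / 12 = 0.8 × 9 / 12 = 0.6 dB.
Output = -26 − 0.6 = -26.6 dBFS.

-26.6 dBFS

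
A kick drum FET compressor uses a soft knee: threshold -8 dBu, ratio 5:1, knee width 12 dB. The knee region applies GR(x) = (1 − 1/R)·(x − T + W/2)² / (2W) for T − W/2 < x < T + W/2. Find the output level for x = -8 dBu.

x − T + W/2 = -8 − (-8) + 6 = 6.
GR = (1 − 1/5) × 6² / 24 = 0.8 × 36 / 24 = 1.2 dB.
Output = -8 − 1.2 = -9.2 dBu.

-9.2 dBu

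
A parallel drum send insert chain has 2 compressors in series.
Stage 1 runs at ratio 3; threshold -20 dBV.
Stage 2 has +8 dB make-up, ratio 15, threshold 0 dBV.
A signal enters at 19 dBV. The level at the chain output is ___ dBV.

1 dBV

Stage 1: 19 dBV is 39 dB over -20 dBV; at 3:1 that becomes 13 dB over, giving -7 dBV.
Stage 2: -7 dBV is at or below the 0 dBV threshold — no compression; make-up brings it to 1 dBV.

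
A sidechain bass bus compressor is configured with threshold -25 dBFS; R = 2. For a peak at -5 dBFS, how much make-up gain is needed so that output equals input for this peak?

10 dB

The peak compresses to -25 + 20/2 = -15 dBFS.
To reach -5 dBFS requires -5 − (-15) = 10 dB of make-up.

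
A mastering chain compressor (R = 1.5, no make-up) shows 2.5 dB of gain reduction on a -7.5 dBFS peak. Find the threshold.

-15 dBFS

Gain reduction = -7.5 − (-10) = 2.5 dB; output overshoot = GR / (R − 1) = 2.5 / 0.5 = 5 dB.
Threshold = output − output overshoot = -10 − 5 = -15 dBFS.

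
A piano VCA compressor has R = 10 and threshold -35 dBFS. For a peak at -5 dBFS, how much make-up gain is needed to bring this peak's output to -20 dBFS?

12 dB

The peak compresses to -35 + 30/10 = -32 dBFS.
To reach -20 dBFS requires -20 − (-32) = 12 dB of make-up.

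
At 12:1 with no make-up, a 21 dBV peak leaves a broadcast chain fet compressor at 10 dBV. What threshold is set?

Let T be the threshold. Output overshoot = (input overshoot)/R, so 10 − T = (21 − T)/12.
12·(10 − T) = 21 − T → 11·T = 120 − 21 = 99.
T = 99/11 = 9 dBV.

9 dBV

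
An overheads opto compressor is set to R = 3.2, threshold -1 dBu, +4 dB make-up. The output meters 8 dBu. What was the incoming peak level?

15 dBu

Stripping the +4 dB make-up gives 4 dBu at the gain stage.
That's 5 dB above the -1 dBu threshold.
Input overshoot = R × output overshoot = 16 dB → input = -1 + 16 = 15 dBu.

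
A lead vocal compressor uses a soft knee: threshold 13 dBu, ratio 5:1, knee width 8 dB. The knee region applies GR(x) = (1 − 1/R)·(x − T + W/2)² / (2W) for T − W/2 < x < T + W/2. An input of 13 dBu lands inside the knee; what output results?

12.2 dBu

x − T + W/2 = 13 − 13 + 4 = 4.
GR = (1 − 1/5) × 4² / 16 = 0.8 × 16 / 16 = 0.8 dB.
Output = 13 − 0.8 = 12.2 dBu.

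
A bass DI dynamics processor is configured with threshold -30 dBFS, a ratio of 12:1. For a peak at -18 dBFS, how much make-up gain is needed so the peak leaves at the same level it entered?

11 dB

Overshoot 12 dB → 12/12 = 1 dB after compression, so the compressed level is -30 + 1 = -29 dBFS.
Make-up = target − compressed = -18 − (-29) = 11 dB.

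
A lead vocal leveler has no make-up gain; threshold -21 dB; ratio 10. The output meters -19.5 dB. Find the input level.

-6 dB

The compressed level sits -19.5 − (-21) = 1.5 dB over threshold.
Undo the ratio: input overshoot = 1.5 × 10 = 15 dB, giving input = -6 dB.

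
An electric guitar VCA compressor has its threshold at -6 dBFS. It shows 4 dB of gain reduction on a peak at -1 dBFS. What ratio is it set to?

Input overshoot = -1 − (-6) = 5 dB.
Output overshoot = 5 − 4 = 1 dB.
Ratio = input overshoot / output overshoot = 5 / 1 = 5.

5:1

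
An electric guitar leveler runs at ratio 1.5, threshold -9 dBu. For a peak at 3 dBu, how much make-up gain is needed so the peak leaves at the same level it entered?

Overshoot 12 dB → 12/1.5 = 8 dB after compression, so the compressed level is -9 + 8 = -1 dBu.
Make-up = target − compressed = 3 − (-1) = 4 dB.

4 dB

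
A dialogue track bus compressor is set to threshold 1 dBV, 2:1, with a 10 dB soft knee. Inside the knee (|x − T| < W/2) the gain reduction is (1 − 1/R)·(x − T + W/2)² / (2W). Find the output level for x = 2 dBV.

1.1 dBV

x − T + W/2 = 2 − 1 + 5 = 6.
GR = (1 − 1/2) × 6² / 20 = 0.5 × 36 / 20 = 0.9 dB.
Output = 2 − 0.9 = 1.1 dBV.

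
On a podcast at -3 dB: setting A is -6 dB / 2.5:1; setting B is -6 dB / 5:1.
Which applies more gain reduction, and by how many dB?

B, by 0.6 dB

A: overshoot 3 dB → output overshoot 1.2 dB → GR 1.8 dB.
B: overshoot 3 dB → output overshoot 0.6 dB → GR 2.4 dB.
B reduces 0.6 dB more.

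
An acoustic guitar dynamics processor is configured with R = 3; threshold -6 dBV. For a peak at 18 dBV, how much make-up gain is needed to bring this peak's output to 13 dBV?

Without make-up, output = threshold + overshoot/3 = -6 + 8 = 2 dBV.
Gap to target: 11 dB.

11 dB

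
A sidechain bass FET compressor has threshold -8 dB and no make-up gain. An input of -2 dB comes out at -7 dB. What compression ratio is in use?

6:1

Input overshoot = -2 − (-8) = 6 dB; output overshoot = -7 − (-8) = 1 dB.
Ratio = 6 / 1 = 6.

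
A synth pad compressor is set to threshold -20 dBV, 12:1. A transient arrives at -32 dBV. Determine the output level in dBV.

-32 dBV is 12 dB below the -20 dBV threshold, so no gain reduction is applied.
Output = input = -32 dBV.

-32 dBV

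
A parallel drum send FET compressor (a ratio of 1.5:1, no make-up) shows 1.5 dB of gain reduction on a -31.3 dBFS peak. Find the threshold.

-35.8 dBFS

Let T be the threshold. Output overshoot = (input overshoot)/R, so -32.8 − T = (-31.3 − T)/1.5.
1.5·(-32.8 − T) = -31.3 − T → 0.5·T = -49.2 − (-31.3) = -17.9.
T = -17.9/0.5 = -35.8 dBFS.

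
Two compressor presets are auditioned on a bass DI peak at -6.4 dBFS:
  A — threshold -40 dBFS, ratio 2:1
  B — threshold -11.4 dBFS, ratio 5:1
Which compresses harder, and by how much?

A, by 12.8 dB

A: GR = 33.6 − 33.6/2 = 16.8 dB.
B: GR = 5 − 5/5 = 4 dB.
Difference: 12.8 dB in favour of A.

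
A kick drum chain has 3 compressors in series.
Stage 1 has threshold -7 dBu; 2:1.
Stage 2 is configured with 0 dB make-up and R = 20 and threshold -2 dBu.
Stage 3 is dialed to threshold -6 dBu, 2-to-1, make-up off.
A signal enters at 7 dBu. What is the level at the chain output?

-3.95 dBu

Stage 1: 7 dBu is 14 dB over -7 dBu; at 2:1 that becomes 7 dB over, giving 0 dBu.
Stage 2: 0 dBu is 2 dB over -2 dBu; at 20:1 that becomes 0.1 dB over, giving -1.9 dBu.
Stage 3: -1.9 dBu is 4.1 dB over -6 dBu; at 2:1 that becomes 2.05 dB over, giving -3.95 dBu.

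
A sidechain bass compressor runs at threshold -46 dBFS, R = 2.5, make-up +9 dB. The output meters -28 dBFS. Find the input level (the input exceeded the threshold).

-23.5 dBFS

Remove make-up: -28 − 9 = -37 dBFS.
The compressed level sits -37 − (-46) = 9 dB over threshold.
Input overshoot = R × output overshoot = 22.5 dB → input = -46 + 22.5 = -23.5 dBFS.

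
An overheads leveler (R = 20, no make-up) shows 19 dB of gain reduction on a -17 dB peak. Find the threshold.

-37 dB

Input is 20 dB above T (since output overshoot × R = input overshoot: (-36 − T)·20 = -17 − T gives T = -37 dB).
Check: -37 + (-17 − (-37))/20 = -37 + 1 = -36 dB. ✓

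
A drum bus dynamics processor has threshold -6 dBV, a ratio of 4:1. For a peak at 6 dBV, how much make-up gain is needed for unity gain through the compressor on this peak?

9 dB

The peak compresses to -6 + 12/4 = -3 dBV.
To reach 6 dBV requires 6 − (-3) = 9 dB of make-up.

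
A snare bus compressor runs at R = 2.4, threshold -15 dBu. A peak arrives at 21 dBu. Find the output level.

0 dBu

The input is 36 dB above the -15 dBu threshold.
At 2.4:1 the overshoot is divided by 2.4, leaving 15 dB above threshold.
So the level is -15 + 15 = 0 dBu.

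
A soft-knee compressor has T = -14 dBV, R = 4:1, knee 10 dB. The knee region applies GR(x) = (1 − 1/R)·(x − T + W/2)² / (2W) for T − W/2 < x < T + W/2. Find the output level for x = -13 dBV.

-14.35 dBV

x − T + W/2 = -13 − (-14) + 5 = 6.
GR = (1 − 1/4) × 6² / 20 = 0.75 × 36 / 20 = 1.35 dB.
Output = -13 − 1.35 = -14.35 dBV.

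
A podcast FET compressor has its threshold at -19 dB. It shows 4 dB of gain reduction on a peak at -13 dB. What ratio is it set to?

Input overshoot = -13 − (-19) = 6 dB.
Output overshoot = 6 − 4 = 2 dB.
Ratio = input overshoot / output overshoot = 6 / 2 = 3.

3:1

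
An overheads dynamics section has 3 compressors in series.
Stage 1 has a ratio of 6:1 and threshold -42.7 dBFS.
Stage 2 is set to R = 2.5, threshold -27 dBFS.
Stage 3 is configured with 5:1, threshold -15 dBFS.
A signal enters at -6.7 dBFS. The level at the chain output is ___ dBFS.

-36.7 dBFS

Stage 1: -6.7 dBFS is 36 dB over -42.7 dBFS; at 6:1 that becomes 6 dB over, giving -36.7 dBFS.
Stage 2: -36.7 dBFS is at or below the -27 dBFS threshold — no compression; output -36.7 dBFS.
Stage 3: -36.7 dBFS is at or below the -15 dBFS threshold — no compression; output -36.7 dBFS.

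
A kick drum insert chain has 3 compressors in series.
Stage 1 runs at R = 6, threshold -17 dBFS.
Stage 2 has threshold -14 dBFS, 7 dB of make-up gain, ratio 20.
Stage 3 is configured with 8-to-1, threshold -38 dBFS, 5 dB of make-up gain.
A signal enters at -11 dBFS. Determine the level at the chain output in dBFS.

Stage 1: 6 dB above -17 dBFS, reduced 6:1 to 1 dB above → -16 dBFS.
Stage 2: below threshold (-16 ≤ -14); passes unchanged; make-up brings it to -9 dBFS.
Stage 3: 29 dB above -38 dBFS, reduced 8:1 to 3.625 dB above → -34.375 dBFS; +5 dB make-up → -29.375 dBFS.

-29.375 dBFS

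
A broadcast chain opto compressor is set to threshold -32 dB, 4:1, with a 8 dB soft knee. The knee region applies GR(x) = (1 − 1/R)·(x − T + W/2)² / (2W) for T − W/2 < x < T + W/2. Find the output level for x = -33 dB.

-33.421875 dB

x − T + W/2 = -33 − (-32) + 4 = 3.
GR = (1 − 1/4) × 3² / 16 = 0.75 × 9 / 16 = 0.421875 dB.
Output = -33 − 0.421875 = -33.421875 dB.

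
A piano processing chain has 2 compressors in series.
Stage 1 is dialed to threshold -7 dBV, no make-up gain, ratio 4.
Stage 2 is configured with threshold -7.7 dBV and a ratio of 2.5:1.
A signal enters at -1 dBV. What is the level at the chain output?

Stage 1: -1 dBV is 6 dB over -7 dBV; at 4:1 that becomes 1.5 dB over, giving -5.5 dBV.
Stage 2: overshoot 2.2 dB → 2.2/2.5 = 0.88 dB → -6.82 dBV.

-6.82 dBV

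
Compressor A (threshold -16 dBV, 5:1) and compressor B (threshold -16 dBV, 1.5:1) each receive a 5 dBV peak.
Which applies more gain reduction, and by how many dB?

A, by 9.8 dB

A: 21 dB over, compressed to 4.2 dB over, so 16.8 dB of GR.
B: 21 dB over, compressed to 14 dB over, so 7 dB of GR.
A applies 9.8 dB more gain reduction.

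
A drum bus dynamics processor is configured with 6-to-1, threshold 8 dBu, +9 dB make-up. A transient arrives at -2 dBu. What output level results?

7 dBu

-2 dBu is 10 dB below the 8 dBu threshold, so no gain reduction is applied.
Make-up gain adds 9 dB: -2 + 9 = 7 dBu.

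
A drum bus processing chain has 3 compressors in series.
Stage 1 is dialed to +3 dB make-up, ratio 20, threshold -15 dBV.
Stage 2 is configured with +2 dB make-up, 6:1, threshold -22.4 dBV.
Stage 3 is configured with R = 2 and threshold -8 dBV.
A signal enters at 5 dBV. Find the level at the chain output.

-18.5 dBV

Stage 1: 20 dB above -15 dBV, reduced 20:1 to 1 dB above → -14 dBV; +3 dB make-up → -11 dBV.
Stage 2: overshoot 11.4 dB → 11.4/6 = 1.9 dB → -20.5 dBV; +2 dB make-up → -18.5 dBV.
Stage 3: -18.5 dBV is at or below the -8 dBV threshold — no compression; output -18.5 dBV.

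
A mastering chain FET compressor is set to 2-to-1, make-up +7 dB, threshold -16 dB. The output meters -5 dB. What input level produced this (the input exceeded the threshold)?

-8 dB

Stripping the +7 dB make-up gives -12 dB at the gain stage.
The compressed level sits -12 − (-16) = 4 dB over threshold.
Undo the ratio: input overshoot = 4 × 2 = 8 dB, giving input = -8 dB.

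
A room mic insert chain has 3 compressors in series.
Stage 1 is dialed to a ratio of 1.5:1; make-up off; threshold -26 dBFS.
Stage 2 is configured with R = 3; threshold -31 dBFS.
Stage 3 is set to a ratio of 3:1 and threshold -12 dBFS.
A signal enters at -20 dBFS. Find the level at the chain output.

-28 dBFS

Stage 1: 6 dB above -26 dBFS, reduced 1.5:1 to 4 dB above → -22 dBFS.
Stage 2: 9 dB above -31 dBFS, reduced 3:1 to 3 dB above → -28 dBFS.
Stage 3: -28 dBFS ≤ -12 dBFS, so stage 3 doesn't engage; output -28 dBFS.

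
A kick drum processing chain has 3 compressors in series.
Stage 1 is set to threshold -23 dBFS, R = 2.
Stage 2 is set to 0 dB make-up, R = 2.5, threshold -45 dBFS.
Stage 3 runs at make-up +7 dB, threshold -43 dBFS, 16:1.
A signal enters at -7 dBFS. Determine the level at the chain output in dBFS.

Stage 1: 16 dB above -23 dBFS, reduced 2:1 to 8 dB above → -15 dBFS.
Stage 2: -15 dBFS is 30 dB over -45 dBFS; at 2.5:1 that becomes 12 dB over, giving -33 dBFS.
Stage 3: -33 dBFS is 10 dB over -43 dBFS; at 16:1 that becomes 0.625 dB over, giving -42.375 dBFS; +7 dB make-up → -35.375 dBFS.

-35.375 dBFS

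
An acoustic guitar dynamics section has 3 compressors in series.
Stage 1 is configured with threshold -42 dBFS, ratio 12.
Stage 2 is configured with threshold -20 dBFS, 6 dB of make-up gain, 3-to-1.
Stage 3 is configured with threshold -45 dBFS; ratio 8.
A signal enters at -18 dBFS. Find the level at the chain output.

-43.625 dBFS

Stage 1: -18 dBFS is 24 dB over -42 dBFS; at 12:1 that becomes 2 dB over, giving -40 dBFS.
Stage 2: below threshold (-40 ≤ -20); passes unchanged; make-up brings it to -34 dBFS.
Stage 3: -34 dBFS is 11 dB over -45 dBFS; at 8:1 that becomes 1.375 dB over, giving -43.625 dBFS.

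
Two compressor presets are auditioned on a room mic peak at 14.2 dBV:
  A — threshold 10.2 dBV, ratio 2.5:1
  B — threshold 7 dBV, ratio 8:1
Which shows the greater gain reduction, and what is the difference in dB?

B, by 3.9 dB

A: GR = 4 − 4/2.5 = 2.4 dB.
B: GR = 7.2 − 7.2/8 = 6.3 dB.
B reduces 3.9 dB more.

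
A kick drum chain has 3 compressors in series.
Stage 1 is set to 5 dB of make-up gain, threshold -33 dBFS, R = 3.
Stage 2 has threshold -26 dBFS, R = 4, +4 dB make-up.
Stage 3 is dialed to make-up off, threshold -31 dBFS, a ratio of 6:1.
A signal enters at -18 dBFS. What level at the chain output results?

Stage 1: overshoot 15 dB → 15/3 = 5 dB → -28 dBFS; +5 dB make-up → -23 dBFS.
Stage 2: 3 dB above -26 dBFS, reduced 4:1 to 0.75 dB above → -25.25 dBFS; +4 dB make-up → -21.25 dBFS.
Stage 3: 9.75 dB above -31 dBFS, reduced 6:1 to 1.625 dB above → -29.375 dBFS.

-29.375 dBFS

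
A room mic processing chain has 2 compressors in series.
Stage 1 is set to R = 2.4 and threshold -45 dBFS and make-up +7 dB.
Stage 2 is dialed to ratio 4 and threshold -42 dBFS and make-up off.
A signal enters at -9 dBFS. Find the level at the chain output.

-37.25 dBFS

Stage 1: -9 dBFS is 36 dB over -45 dBFS; at 2.4:1 that becomes 15 dB over, giving -30 dBFS; +7 dB make-up → -23 dBFS.
Stage 2: -23 dBFS is 19 dB over -42 dBFS; at 4:1 that becomes 4.75 dB over, giving -37.25 dBFS.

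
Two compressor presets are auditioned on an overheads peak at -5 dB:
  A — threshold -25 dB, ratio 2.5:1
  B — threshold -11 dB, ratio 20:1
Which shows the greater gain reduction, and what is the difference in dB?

A: 20 dB over, compressed to 8 dB over, so 12 dB of GR.
B: 6 dB over, compressed to 0.3 dB over, so 5.7 dB of GR.
Difference: 6.3 dB in favour of A.

A, by 6.3 dB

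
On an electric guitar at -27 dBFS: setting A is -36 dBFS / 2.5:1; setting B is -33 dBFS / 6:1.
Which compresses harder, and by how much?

A, by 0.4 dB

A: GR = 9 − 9/2.5 = 5.4 dB.
B: GR = 6 − 6/6 = 5 dB.
A applies 0.4 dB more gain reduction.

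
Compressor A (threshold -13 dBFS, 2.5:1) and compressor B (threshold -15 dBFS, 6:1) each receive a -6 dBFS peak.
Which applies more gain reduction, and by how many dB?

A: 7 dB over, compressed to 2.8 dB over, so 4.2 dB of GR.
B: 9 dB over, compressed to 1.5 dB over, so 7.5 dB of GR.
Difference: 3.3 dB in favour of B.

B, by 3.3 dB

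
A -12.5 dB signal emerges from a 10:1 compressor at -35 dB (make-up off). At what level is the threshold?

Let T be the threshold. Output overshoot = (input overshoot)/R, so -35 − T = (-12.5 − T)/10.
10·(-35 − T) = -12.5 − T → 9·T = -350 − (-12.5) = -337.5.
T = -337.5/9 = -37.5 dB.

-37.5 dB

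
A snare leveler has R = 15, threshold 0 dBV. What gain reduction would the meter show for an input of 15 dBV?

The signal is 15 dB above threshold.
At 15:1, output sits 15/15 = 1 dB above threshold.
GR = overshoot in − overshoot out = 15 − 1 = 14 dB.

14 dB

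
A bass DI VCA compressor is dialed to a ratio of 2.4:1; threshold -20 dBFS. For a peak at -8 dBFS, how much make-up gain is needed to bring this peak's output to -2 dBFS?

13 dB

Without make-up, output = threshold + overshoot/2.4 = -20 + 5 = -15 dBFS.
Gap to target: 13 dB.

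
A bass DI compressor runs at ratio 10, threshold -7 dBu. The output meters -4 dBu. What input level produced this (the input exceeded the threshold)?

23 dBu

The compressed level sits -4 − (-7) = 3 dB over threshold.
Input overshoot = R × output overshoot = 30 dB → input = -7 + 30 = 23 dBu.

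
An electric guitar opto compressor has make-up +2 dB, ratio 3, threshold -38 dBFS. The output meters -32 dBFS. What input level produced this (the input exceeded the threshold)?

Stripping the +2 dB make-up gives -34 dBFS at the gain stage.
Post-compression overshoot = -34 − (-38) = 4 dB.
Undo the ratio: input overshoot = 4 × 3 = 12 dB, giving input = -26 dBFS.

-26 dBFS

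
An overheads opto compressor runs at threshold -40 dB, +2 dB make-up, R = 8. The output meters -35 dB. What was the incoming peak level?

Stripping the +2 dB make-up gives -37 dB at the gain stage.
The compressed level sits -37 − (-40) = 3 dB over threshold.
Input overshoot = R × output overshoot = 24 dB → input = -40 + 24 = -16 dB.

-16 dB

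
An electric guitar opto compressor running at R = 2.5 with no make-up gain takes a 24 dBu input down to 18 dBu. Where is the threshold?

Let T be the threshold. Output overshoot = (input overshoot)/R, so 18 − T = (24 − T)/2.5.
2.5·(18 − T) = 24 − T → 1.5·T = 45 − 24 = 21.
T = 21/1.5 = 14 dBu.

14 dBu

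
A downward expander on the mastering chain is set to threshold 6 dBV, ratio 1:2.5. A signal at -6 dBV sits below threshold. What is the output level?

-24 dBV

Below threshold, a 1:2.5 expander applies gain = (2.5−1)×(T − x) of attenuation.
(2.5−1) × 12 = 18 dB, so output = -6 − 18 = -24 dBV.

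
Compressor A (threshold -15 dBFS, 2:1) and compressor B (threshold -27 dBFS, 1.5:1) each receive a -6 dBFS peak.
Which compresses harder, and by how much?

A: overshoot 9 dB → output overshoot 4.5 dB → GR 4.5 dB.
B: overshoot 21 dB → output overshoot 14 dB → GR 7 dB.
Difference: 2.5 dB in favour of B.

B, by 2.5 dB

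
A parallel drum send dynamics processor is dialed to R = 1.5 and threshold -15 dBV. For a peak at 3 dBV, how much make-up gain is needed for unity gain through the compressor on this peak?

Without make-up, output = threshold + overshoot/1.5 = -15 + 12 = -3 dBV.
Gap to target: 6 dB.

6 dB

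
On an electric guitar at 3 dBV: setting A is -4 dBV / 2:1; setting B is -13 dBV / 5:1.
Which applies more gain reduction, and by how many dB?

A: 7 dB over, compressed to 3.5 dB over, so 3.5 dB of GR.
B: 16 dB over, compressed to 3.2 dB over, so 12.8 dB of GR.
Difference: 9.3 dB in favour of B.

B, by 9.3 dB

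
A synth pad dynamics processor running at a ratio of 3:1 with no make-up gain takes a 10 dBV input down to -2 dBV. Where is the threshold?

-8 dBV

Let T be the threshold. Output overshoot = (input overshoot)/R, so -2 − T = (10 − T)/3.
3·(-2 − T) = 10 − T → 2·T = -6 − 10 = -16.
T = -16/2 = -8 dBV.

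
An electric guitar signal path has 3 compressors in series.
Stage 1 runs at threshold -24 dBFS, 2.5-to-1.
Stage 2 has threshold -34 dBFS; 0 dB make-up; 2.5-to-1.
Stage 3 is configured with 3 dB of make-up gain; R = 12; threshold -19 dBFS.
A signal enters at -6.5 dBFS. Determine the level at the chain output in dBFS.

Stage 1: 17.5 dB above -24 dBFS, reduced 2.5:1 to 7 dB above → -17 dBFS.
Stage 2: -17 dBFS is 17 dB over -34 dBFS; at 2.5:1 that becomes 6.8 dB over, giving -27.2 dBFS.
Stage 3: -27.2 dBFS is at or below the -19 dBFS threshold — no compression; make-up brings it to -24.2 dBFS.

-24.2 dBFS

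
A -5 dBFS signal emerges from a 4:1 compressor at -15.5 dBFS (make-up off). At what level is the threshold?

Let T be the threshold. Output overshoot = (input overshoot)/R, so -15.5 − T = (-5 − T)/4.
4·(-15.5 − T) = -5 − T → 3·T = -62 − (-5) = -57.
T = -57/3 = -19 dBFS.

-19 dBFS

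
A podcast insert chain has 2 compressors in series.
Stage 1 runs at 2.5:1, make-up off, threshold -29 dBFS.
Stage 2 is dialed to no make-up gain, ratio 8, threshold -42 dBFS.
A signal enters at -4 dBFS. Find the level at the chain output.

-39.125 dBFS

Stage 1: overshoot 25 dB → 25/2.5 = 10 dB → -19 dBFS.
Stage 2: overshoot 23 dB → 23/8 = 2.875 dB → -39.125 dBFS.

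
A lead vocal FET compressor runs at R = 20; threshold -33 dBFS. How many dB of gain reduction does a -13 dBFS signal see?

-13 dBFS exceeds the threshold by 20 dB.
At 20:1, output sits 20/20 = 1 dB above threshold.
So the signal is attenuated by 20 − 1 = 19 dB.

19 dB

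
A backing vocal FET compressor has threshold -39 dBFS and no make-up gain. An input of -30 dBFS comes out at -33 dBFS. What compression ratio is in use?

1.5:1

Input overshoot = -30 − (-39) = 9 dB; output overshoot = -33 − (-39) = 6 dB.
Ratio = 9 / 6 = 1.5.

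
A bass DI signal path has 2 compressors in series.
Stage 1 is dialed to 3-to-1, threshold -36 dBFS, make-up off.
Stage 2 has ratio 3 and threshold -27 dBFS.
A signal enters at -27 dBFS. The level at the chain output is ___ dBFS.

Stage 1: -27 dBFS is 9 dB over -36 dBFS; at 3:1 that becomes 3 dB over, giving -33 dBFS.
Stage 2: -33 dBFS is at or below the -27 dBFS threshold — no compression; output -33 dBFS.

-33 dBFS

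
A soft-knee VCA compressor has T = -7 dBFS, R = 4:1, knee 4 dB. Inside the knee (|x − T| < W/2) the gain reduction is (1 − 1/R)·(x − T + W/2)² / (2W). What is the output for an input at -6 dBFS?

x − T + W/2 = -6 − (-7) + 2 = 3.
GR = (1 − 1/4) × 3² / 8 = 0.75 × 9 / 8 = 0.84375 dB.
Output = -6 − 0.84375 = -6.84375 dBFS.

-6.84375 dBFS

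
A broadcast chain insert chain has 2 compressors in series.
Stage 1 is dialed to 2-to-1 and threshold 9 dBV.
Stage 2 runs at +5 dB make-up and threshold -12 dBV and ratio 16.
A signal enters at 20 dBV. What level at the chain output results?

-5.34375 dBV

Stage 1: overshoot 11 dB → 11/2 = 5.5 dB → 14.5 dBV.
Stage 2: 14.5 dBV is 26.5 dB over -12 dBV; at 16:1 that becomes 1.65625 dB over, giving -10.34375 dBV; +5 dB make-up → -5.34375 dBV.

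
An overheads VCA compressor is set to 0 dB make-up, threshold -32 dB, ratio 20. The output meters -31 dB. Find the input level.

-12 dB

The compressed level sits -31 − (-32) = 1 dB over threshold.
Before 20:1 compression the overshoot was 1 × 20 = 20 dB, so input = -32 + 20 = -12 dB.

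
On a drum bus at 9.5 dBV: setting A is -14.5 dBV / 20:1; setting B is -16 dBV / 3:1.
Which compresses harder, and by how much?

A, by 5.8 dB

A: 24 dB over, compressed to 1.2 dB over, so 22.8 dB of GR.
B: 25.5 dB over, compressed to 8.5 dB over, so 17 dB of GR.
Difference: 5.8 dB in favour of A.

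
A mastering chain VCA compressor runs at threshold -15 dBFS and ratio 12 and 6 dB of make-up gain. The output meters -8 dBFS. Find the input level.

Stripping the +6 dB make-up gives -14 dBFS at the gain stage.
Post-compression overshoot = -14 − (-15) = 1 dB.
Input overshoot = R × output overshoot = 12 dB → input = -15 + 12 = -3 dBFS.

-3 dBFS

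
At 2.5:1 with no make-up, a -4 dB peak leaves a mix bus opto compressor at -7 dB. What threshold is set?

-9 dB

Gain reduction = -4 − (-7) = 3 dB; output overshoot = GR / (R − 1) = 3 / 1.5 = 2 dB.
Threshold = output − output overshoot = -7 − 2 = -9 dB.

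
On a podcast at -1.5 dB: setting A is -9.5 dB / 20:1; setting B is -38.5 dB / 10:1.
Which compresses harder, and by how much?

A: overshoot 8 dB → output overshoot 0.4 dB → GR 7.6 dB.
B: overshoot 37 dB → output overshoot 3.7 dB → GR 33.3 dB.
B reduces 25.7 dB more.

B, by 25.7 dB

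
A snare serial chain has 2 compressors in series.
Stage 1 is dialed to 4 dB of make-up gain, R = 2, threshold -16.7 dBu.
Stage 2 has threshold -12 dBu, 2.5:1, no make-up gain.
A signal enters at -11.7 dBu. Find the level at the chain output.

-11.28 dBu

Stage 1: 5 dB above -16.7 dBu, reduced 2:1 to 2.5 dB above → -14.2 dBu; +4 dB make-up → -10.2 dBu.
Stage 2: 1.8 dB above -12 dBu, reduced 2.5:1 to 0.72 dB above → -11.28 dBu.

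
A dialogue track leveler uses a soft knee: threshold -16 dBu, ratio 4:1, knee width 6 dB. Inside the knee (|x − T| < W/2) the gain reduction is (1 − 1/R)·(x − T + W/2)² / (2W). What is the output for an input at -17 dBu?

x − T + W/2 = -17 − (-16) + 3 = 2.
GR = (1 − 1/4) × 2² / 12 = 0.75 × 4 / 12 = 0.25 dB.
Output = -17 − 0.25 = -17.25 dBu.

-17.25 dBu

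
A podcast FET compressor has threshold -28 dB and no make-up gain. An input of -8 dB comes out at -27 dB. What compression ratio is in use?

Input overshoot = -8 − (-28) = 20 dB; output overshoot = -27 − (-28) = 1 dB.
Ratio = 20 / 1 = 20.

20:1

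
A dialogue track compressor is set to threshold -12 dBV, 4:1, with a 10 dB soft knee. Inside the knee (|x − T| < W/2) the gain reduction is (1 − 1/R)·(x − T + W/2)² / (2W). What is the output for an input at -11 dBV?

-12.35 dBV

x − T + W/2 = -11 − (-12) + 5 = 6.
GR = (1 − 1/4) × 6² / 20 = 0.75 × 36 / 20 = 1.35 dB.
Output = -11 − 1.35 = -12.35 dBV.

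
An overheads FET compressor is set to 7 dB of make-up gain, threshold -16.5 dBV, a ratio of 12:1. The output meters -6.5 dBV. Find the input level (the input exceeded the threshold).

Stripping the +7 dB make-up gives -13.5 dBV at the gain stage.
The compressed level sits -13.5 − (-16.5) = 3 dB over threshold.
Input overshoot = R × output overshoot = 36 dB → input = -16.5 + 36 = 19.5 dBV.

19.5 dBV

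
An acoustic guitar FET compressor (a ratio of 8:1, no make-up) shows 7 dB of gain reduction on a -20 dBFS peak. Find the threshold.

-28 dBFS

Input is 8 dB above T (since output overshoot × R = input overshoot: (-27 − T)·8 = -20 − T gives T = -28 dBFS).
Check: -28 + (-20 − (-28))/8 = -28 + 1 = -27 dBFS. ✓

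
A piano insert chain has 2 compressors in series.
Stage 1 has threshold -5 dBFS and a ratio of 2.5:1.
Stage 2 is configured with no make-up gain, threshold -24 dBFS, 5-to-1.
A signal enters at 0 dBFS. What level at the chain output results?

Stage 1: 5 dB above -5 dBFS, reduced 2.5:1 to 2 dB above → -3 dBFS.
Stage 2: overshoot 21 dB → 21/5 = 4.2 dB → -19.8 dBFS.

-19.8 dBFS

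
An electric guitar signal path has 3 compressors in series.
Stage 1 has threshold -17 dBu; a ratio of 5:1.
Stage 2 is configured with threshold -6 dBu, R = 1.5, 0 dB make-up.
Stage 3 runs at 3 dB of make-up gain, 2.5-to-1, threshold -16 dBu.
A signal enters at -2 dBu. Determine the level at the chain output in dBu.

-12.2 dBu

Stage 1: -2 dBu is 15 dB over -17 dBu; at 5:1 that becomes 3 dB over, giving -14 dBu.
Stage 2: -14 dBu is at or below the -6 dBu threshold — no compression; output -14 dBu.
Stage 3: overshoot 2 dB → 2/2.5 = 0.8 dB → -15.2 dBu; +3 dB make-up → -12.2 dBu.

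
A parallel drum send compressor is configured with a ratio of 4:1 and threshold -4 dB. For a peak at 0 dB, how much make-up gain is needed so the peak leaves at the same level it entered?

The peak compresses to -4 + 4/4 = -3 dB.
To reach 0 dB requires 0 − (-3) = 3 dB of make-up.

3 dB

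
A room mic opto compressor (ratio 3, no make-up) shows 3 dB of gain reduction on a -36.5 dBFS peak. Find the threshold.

-41 dBFS

Input is 4.5 dB above T (since output overshoot × R = input overshoot: (-39.5 − T)·3 = -36.5 − T gives T = -41 dBFS).
Check: -41 + (-36.5 − (-41))/3 = -41 + 1.5 = -39.5 dBFS. ✓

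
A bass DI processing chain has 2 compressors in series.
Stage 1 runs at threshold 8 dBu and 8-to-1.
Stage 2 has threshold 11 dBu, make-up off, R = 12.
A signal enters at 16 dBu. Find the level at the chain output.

9 dBu

Stage 1: 16 dBu is 8 dB over 8 dBu; at 8:1 that becomes 1 dB over, giving 9 dBu.
Stage 2: 9 dBu is at or below the 11 dBu threshold — no compression; output 9 dBu.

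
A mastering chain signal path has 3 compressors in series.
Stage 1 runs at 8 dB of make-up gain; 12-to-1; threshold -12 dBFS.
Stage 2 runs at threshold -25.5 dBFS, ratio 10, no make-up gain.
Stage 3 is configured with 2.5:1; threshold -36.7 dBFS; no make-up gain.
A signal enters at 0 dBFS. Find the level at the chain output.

-31.32 dBFS

Stage 1: 12 dB above -12 dBFS, reduced 12:1 to 1 dB above → -11 dBFS; +8 dB make-up → -3 dBFS.
Stage 2: overshoot 22.5 dB → 22.5/10 = 2.25 dB → -23.25 dBFS.
Stage 3: 13.45 dB above -36.7 dBFS, reduced 2.5:1 to 5.38 dB above → -31.32 dBFS.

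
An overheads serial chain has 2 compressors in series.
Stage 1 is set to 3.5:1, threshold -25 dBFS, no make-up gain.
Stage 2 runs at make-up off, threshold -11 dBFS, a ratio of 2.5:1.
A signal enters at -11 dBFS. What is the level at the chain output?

Stage 1: 14 dB above -25 dBFS, reduced 3.5:1 to 4 dB above → -21 dBFS.
Stage 2: -21 dBFS is at or below the -11 dBFS threshold — no compression; output -21 dBFS.

-21 dBFS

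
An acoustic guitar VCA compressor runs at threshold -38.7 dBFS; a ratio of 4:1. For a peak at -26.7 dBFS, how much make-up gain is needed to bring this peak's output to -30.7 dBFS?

The peak compresses to -38.7 + 12/4 = -35.7 dBFS.
To reach -30.7 dBFS requires -30.7 − (-35.7) = 5 dB of make-up.

5 dB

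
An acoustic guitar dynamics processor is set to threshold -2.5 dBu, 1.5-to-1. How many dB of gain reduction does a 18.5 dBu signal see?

7 dB

The signal is 21 dB above threshold.
At 1.5:1, output sits 21/1.5 = 14 dB above threshold.
GR = overshoot in − overshoot out = 21 − 14 = 7 dB.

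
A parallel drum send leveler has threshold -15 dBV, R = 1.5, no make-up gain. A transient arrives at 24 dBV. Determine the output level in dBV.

24 dBV sits 39 dB over threshold.
The 39 dB excess becomes 26 dB after 1.5:1 reduction.
Output = -15 + 26 = 11 dBV.

11 dBV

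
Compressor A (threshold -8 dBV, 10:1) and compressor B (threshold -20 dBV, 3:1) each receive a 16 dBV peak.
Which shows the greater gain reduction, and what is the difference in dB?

A: overshoot 24 dB → output overshoot 2.4 dB → GR 21.6 dB.
B: overshoot 36 dB → output overshoot 12 dB → GR 24 dB.
B reduces 2.4 dB more.

B, by 2.4 dB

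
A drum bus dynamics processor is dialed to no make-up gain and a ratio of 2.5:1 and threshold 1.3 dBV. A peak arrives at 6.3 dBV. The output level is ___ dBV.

6.3 dBV sits 5 dB over threshold.
2.5:1 compression reduces that to 5/2.5 = 2 dB over.
That puts the output at 3.3 dBV.

3.3 dBV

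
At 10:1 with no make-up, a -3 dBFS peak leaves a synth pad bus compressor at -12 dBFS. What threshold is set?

-13 dBFS

Gain reduction = -3 − (-12) = 9 dB; output overshoot = GR / (R − 1) = 9 / 9 = 1 dB.
Threshold = output − output overshoot = -12 − 1 = -13 dBFS.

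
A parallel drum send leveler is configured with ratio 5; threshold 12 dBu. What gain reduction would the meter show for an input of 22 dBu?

The signal is 10 dB above threshold.
After 5:1 compression the overshoot becomes 10/5 = 2 dB.
Gain reduction = 10 − 2 = 8 dB.

8 dB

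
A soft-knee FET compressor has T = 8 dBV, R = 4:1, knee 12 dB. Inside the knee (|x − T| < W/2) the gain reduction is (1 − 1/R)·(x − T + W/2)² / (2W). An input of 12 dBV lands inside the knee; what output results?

x − T + W/2 = 12 − 8 + 6 = 10.
GR = (1 − 1/4) × 10² / 24 = 0.75 × 100 / 24 = 3.125 dB.
Output = 12 − 3.125 = 8.875 dBV.

8.875 dBV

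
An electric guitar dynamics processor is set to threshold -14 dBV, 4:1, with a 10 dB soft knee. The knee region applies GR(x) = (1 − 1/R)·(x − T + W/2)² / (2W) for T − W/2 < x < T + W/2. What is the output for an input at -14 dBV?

x − T + W/2 = -14 − (-14) + 5 = 5.
GR = (1 − 1/4) × 5² / 20 = 0.75 × 25 / 20 = 0.9375 dB.
Output = -14 − 0.9375 = -14.9375 dBV.

-14.9375 dBV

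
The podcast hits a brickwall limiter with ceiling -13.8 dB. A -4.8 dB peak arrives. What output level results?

-13.8 dB

The limiter clamps the peak to its -13.8 dB ceiling.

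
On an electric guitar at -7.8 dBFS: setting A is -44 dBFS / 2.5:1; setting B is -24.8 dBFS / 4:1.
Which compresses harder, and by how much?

A, by 8.97 dB

A: GR = 36.2 − 36.2/2.5 = 21.72 dB.
B: GR = 17 − 17/4 = 12.75 dB.
A applies 8.97 dB more gain reduction.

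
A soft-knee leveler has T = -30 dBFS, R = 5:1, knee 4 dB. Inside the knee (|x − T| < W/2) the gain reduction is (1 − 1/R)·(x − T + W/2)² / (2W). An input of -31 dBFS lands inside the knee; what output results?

x − T + W/2 = -31 − (-30) + 2 = 1.
GR = (1 − 1/5) × 1² / 8 = 0.8 × 1 / 8 = 0.1 dB.
Output = -31 − 0.1 = -31.1 dBFS.

-31.1 dBFS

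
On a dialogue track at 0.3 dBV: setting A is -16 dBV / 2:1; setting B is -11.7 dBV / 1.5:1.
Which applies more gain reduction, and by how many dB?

A, by 4.15 dB

A: overshoot 16.3 dB → output overshoot 8.15 dB → GR 8.15 dB.
B: overshoot 12 dB → output overshoot 8 dB → GR 4 dB.
A applies 4.15 dB more gain reduction.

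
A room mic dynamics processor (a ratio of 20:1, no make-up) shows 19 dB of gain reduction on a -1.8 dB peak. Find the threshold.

Gain reduction = -1.8 − (-20.8) = 19 dB; output overshoot = GR / (R − 1) = 19 / 19 = 1 dB.
Threshold = output − output overshoot = -20.8 − 1 = -21.8 dB.

-21.8 dB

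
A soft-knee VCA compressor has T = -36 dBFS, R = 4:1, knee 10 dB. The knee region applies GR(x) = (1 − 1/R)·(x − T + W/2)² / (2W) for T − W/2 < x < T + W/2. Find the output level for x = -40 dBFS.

-40.0375 dBFS

x − T + W/2 = -40 − (-36) + 5 = 1.
GR = (1 − 1/4) × 1² / 20 = 0.75 × 1 / 20 = 0.0375 dB.
Output = -40 − 0.0375 = -40.0375 dBFS.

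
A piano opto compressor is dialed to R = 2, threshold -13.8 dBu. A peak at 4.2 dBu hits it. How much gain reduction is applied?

4.2 dBu exceeds the threshold by 18 dB.
A 2:1 ratio leaves 9 dB of that excess.
So the signal is attenuated by 18 − 9 = 9 dB.

9 dB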